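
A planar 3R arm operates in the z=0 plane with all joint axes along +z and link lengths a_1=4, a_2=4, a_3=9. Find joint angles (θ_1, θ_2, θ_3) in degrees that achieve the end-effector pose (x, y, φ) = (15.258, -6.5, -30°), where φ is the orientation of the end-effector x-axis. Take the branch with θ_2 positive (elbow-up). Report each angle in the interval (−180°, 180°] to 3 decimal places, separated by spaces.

-30.009 30.018 -30.008

wrist centre = target − a_3·(cos φ, sin φ) = (7.4638, -2.0000)
cos θ_2 = (59.7079−4²−4²)/(2·4·4) = 0.8659; θ_2 = 30.0176° (elbow-up)
β = atan2(-2.0000,7.4638) = -15.0006°; ψ = atan2(2.0011,7.4635) = 15.0088°
θ_1 = β − ψ = -30.0095°
θ_3 = φ − θ_1 − θ_2 = -30.0082° (wrapped to (-180°,180°])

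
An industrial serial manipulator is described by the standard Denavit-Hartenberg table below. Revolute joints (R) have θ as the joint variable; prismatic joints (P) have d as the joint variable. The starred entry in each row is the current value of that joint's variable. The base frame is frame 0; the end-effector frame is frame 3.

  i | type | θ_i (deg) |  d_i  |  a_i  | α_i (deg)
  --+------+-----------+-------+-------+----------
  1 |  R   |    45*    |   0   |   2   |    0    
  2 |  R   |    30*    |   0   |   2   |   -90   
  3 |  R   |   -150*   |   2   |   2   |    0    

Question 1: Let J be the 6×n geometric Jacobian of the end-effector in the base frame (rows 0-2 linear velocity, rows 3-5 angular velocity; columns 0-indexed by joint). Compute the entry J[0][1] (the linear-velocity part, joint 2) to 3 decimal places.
-0.776

axis z_1 = (0.0000,0.0000,1.0000); lever o_n−o_1 = (-1.8625,0.7765,1.0000)
cross product → J_v[:, 1] = (-0.7765,-1.8625,0.0000)
J_ω[:, 1] = z_1
entry J[0][1] = -0.7765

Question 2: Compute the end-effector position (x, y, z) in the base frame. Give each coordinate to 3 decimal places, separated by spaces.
after link 1: o_1 = (1.4142, 1.4142, 0.0000)
after link 2: o_2 = (1.9319, 3.3461, 0.0000)
after link 3: o_3 = (-0.4483, 2.1907, 1.0000)

-0.448 2.191 1.000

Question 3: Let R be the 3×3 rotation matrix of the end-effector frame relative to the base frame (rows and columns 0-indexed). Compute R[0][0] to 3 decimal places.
End-effector x-axis (col 0 of R) = (-0.2241,-0.8365,0.5000)
R[0][0] = -0.2241

-0.224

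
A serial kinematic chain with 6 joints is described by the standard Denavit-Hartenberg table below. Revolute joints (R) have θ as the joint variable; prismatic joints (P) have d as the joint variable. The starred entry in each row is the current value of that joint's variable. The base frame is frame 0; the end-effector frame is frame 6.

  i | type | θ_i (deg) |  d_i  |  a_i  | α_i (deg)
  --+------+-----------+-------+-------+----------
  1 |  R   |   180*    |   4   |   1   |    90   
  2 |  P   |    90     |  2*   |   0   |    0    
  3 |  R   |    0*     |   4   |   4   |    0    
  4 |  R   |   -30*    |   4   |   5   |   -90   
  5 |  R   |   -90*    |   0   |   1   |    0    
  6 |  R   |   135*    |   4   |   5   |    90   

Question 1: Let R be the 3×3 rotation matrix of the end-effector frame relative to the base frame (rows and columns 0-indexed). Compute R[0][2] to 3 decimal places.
-0.354

End-effector z-axis (col 2 of R) = (-0.3536,0.7071,0.6124)
R[0][2] = -0.3536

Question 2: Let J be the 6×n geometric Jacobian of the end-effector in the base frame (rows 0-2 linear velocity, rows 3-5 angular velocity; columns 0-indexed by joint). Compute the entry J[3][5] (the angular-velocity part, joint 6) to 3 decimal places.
0.866

axis z_5 = (0.8660,-0.0000,0.5000); lever o_n−o_5 = (1.6963,-3.5355,5.0619)
cross product → J_v[:, 5] = (1.7678,-3.5355,-3.0619)
J_ω[:, 5] = z_5
entry J[3][5] = 0.8660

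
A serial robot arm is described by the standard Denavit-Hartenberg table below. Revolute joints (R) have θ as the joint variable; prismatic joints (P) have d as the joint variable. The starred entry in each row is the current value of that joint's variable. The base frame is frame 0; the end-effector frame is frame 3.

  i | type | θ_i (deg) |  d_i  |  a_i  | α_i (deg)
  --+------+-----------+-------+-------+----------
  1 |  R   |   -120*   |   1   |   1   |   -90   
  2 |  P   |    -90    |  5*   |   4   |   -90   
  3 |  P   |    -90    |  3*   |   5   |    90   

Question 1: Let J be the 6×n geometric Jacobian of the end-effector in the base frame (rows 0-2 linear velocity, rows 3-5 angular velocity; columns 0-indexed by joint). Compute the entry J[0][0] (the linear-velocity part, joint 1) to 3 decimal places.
8.464

axis z_0 = ẑ; lever o_n−o_0 = (6.6603,-8.4641,5.0000)
cross product → J_v[:, 0] = (8.4641,6.6603,-0.0000)
J_ω[:, 0] = z_0
entry J[0][0] = 8.4641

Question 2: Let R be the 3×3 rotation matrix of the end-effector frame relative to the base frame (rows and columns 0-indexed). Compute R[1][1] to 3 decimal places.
-0.866

End-effector y-axis (col 1 of R) = (-0.5000,-0.8660,-0.0000)
R[1][1] = -0.8660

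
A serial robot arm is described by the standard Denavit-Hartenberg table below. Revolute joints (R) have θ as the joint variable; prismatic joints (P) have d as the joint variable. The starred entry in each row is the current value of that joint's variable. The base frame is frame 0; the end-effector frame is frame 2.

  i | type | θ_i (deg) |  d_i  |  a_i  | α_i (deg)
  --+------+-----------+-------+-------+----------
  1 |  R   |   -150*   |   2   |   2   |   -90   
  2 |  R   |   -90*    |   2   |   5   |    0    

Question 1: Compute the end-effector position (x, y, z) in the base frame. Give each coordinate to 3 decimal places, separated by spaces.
-0.732 -2.732 7.000

after link 1: o_1 = (-1.7321, -1.0000, 2.0000)
after link 2: o_2 = (-0.7321, -2.7321, 7.0000)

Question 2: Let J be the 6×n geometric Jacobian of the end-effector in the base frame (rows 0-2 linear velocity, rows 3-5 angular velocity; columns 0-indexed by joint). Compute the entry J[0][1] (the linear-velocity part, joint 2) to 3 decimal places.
axis z_1 = (0.5000,-0.8660,0.0000); lever o_n−o_1 = (1.0000,-1.7321,5.0000)
cross product → J_v[:, 1] = (-4.3301,-2.5000,-0.0000)
J_ω[:, 1] = z_1
entry J[0][1] = -4.3301

-4.330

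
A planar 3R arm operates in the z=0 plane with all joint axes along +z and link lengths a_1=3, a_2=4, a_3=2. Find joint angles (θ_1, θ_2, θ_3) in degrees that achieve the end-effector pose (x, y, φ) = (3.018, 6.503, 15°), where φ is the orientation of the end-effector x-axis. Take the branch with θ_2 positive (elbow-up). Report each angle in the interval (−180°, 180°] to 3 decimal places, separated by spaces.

wrist centre = target − a_3·(cos φ, sin φ) = (1.0861, 5.9854)
cos θ_2 = (37.0043−3²−4²)/(2·3·4) = 0.5002; θ_2 = 59.9882° (elbow-up)
β = atan2(5.9854,1.0861) = 79.7146°; ψ = atan2(3.4637,5.0007) = 34.7080°
θ_1 = β − ψ = 45.0066°
θ_3 = φ − θ_1 − θ_2 = -89.9948° (wrapped to (-180°,180°])

45.007 59.988 -89.995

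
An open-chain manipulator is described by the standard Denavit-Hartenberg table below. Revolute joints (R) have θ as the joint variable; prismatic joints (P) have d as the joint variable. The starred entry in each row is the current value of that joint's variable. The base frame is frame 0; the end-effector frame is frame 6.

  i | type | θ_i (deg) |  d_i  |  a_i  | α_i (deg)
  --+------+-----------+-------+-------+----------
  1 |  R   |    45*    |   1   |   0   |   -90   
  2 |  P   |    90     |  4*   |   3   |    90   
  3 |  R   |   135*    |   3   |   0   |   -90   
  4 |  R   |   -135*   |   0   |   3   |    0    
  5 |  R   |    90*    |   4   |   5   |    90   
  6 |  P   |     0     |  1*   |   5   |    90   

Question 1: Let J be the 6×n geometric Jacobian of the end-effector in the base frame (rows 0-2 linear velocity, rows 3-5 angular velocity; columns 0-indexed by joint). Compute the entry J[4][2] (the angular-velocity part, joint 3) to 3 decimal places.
0.707

axis z_2 = (0.7071,0.7071,0.0000); lever o_n−o_2 = (9.0000,9.2426,5.8284)
cross product → J_v[:, 2] = (4.1213,-4.1213,0.1716)
J_ω[:, 2] = z_2
entry J[4][2] = 0.7071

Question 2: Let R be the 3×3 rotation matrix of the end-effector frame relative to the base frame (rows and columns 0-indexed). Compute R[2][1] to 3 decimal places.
End-effector y-axis (col 1 of R) = (0.8536,0.1464,-0.5000)
R[2][1] = -0.5000

-0.500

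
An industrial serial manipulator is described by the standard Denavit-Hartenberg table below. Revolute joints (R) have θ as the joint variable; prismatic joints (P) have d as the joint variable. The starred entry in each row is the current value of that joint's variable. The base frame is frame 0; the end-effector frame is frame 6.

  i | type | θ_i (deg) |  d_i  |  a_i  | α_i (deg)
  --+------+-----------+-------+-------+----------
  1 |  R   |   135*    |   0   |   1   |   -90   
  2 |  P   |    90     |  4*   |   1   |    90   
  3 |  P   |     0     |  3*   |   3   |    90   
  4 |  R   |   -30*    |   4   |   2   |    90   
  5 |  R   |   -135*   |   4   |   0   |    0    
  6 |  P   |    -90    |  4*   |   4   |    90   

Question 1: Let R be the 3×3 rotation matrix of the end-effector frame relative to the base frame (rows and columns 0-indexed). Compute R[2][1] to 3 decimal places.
End-effector y-axis (col 1 of R) = (0.6124,-0.6124,0.5000)
R[2][1] = 0.5000

0.500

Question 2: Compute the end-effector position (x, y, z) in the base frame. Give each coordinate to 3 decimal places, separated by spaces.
3.778 0.222 0.717

after link 1: o_1 = (-0.7071, 0.7071, 0.0000)
after link 2: o_2 = (-3.5355, -2.1213, -1.0000)
after link 3: o_3 = (-5.6569, 0.0000, -4.0000)
after link 4: o_4 = (-2.1213, 2.1213, -5.7321)
after link 5: o_5 = (0.3282, -0.3282, -3.7321)
after link 6: o_6 = (3.7777, 0.2223, 0.7174)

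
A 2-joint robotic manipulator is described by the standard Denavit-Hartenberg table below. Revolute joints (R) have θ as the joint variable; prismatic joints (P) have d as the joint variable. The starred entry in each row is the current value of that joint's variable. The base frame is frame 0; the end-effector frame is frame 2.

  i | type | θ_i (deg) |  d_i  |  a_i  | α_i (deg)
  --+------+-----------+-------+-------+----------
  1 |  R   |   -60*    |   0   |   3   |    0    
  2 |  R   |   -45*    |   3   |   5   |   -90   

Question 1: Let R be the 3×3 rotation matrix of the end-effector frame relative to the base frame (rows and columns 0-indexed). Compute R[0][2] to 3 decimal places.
0.966

End-effector z-axis (col 2 of R) = (0.9659,-0.2588,0.0000)
R[0][2] = 0.9659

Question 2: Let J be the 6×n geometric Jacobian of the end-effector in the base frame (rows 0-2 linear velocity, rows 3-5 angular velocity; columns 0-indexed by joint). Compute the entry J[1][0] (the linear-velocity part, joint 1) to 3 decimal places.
axis z_0 = ẑ; lever o_n−o_0 = (0.2059,-7.4277,3.0000)
cross product → J_v[:, 0] = (7.4277,0.2059,-0.0000)
J_ω[:, 0] = z_0
entry J[1][0] = 0.2059

0.206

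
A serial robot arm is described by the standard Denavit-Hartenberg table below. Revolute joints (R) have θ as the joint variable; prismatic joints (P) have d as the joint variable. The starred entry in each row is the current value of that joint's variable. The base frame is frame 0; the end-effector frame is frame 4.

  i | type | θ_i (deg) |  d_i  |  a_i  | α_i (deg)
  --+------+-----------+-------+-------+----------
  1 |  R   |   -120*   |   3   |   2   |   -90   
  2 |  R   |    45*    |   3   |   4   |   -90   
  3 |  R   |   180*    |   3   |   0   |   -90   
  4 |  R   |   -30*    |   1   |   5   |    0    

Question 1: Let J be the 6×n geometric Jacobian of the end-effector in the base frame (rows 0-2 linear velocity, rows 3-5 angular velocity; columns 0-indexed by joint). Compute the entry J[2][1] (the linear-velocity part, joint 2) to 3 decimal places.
4.123

axis z_1 = (0.8660,-0.5000,0.0000); lever o_n−o_1 = (5.5254,1.5702,-3.6557)
cross product → J_v[:, 1] = (1.8278,3.1659,4.1225)
J_ω[:, 1] = z_1
entry J[2][1] = 4.1225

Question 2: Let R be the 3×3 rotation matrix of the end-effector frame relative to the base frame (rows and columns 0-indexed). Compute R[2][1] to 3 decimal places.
End-effector y-axis (col 1 of R) = (-0.1294,-0.2241,0.9659)
R[2][1] = 0.9659

0.966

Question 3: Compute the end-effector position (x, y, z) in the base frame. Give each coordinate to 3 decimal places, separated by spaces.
after link 1: o_1 = (-1.0000, -1.7321, 3.0000)
after link 2: o_2 = (0.1839, -5.6815, 0.1716)
after link 3: o_3 = (1.2445, -3.8444, -1.9497)
after link 4: o_4 = (4.5254, -0.1618, -0.6557)

4.525 -0.162 -0.656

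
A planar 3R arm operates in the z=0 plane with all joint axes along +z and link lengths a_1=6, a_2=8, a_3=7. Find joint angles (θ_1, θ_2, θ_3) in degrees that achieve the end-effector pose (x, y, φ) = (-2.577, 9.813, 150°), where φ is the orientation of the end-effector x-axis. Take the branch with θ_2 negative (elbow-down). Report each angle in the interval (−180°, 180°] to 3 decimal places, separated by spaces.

134.996 -120.000 135.004

wrist centre = target − a_3·(cos φ, sin φ) = (3.4852, 6.3130)
cos θ_2 = (52.0004−6²−8²)/(2·6·8) = -0.5000; θ_2 = -119.9997° (elbow-down)
β = atan2(6.3130,3.4852) = 61.0985°; ψ = atan2(-6.9282,2.0000) = -73.8977°
θ_1 = β − ψ = 134.9962°
θ_3 = φ − θ_1 − θ_2 = 135.0035° (wrapped to (-180°,180°])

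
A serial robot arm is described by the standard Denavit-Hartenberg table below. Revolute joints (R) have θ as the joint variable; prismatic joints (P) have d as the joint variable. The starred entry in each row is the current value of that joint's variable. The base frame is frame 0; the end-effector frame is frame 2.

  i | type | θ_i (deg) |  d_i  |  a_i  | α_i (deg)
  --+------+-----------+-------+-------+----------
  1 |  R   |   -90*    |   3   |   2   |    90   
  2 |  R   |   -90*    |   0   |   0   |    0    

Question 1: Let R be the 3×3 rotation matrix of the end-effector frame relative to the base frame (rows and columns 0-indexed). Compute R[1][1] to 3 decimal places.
End-effector y-axis (col 1 of R) = (0.0000,-1.0000,0.0000)
R[1][1] = -1.0000

-1.000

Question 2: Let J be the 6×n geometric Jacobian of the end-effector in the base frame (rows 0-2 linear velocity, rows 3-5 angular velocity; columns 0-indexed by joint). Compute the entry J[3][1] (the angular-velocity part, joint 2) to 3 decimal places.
-1.000

axis z_1 = (-1.0000,-0.0000,0.0000); lever o_n−o_1 = (0.0000,0.0000,0.0000)
cross product → J_v[:, 1] = (-0.0000,0.0000,0.0000)
J_ω[:, 1] = z_1
entry J[3][1] = -1.0000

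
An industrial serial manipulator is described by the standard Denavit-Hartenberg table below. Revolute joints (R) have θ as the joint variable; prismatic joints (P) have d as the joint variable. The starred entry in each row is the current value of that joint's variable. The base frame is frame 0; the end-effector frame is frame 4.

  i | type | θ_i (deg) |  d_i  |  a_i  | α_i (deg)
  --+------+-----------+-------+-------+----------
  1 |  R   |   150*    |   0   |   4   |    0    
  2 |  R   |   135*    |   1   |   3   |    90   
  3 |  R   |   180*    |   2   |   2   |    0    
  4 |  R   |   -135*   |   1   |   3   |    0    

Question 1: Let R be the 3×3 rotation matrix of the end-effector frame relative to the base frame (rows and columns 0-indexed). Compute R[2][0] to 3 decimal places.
0.707

End-effector x-axis (col 0 of R) = (0.1830,-0.6830,0.7071)
R[2][0] = 0.7071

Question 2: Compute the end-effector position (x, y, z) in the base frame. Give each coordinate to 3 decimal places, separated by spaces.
after link 1: o_1 = (-3.4641, 2.0000, 0.0000)
after link 2: o_2 = (-2.6876, -0.8978, 1.0000)
after link 3: o_3 = (-5.1371, 0.5164, 1.0000)
after link 4: o_4 = (-5.5540, -1.7914, 3.1213)

-5.554 -1.791 3.121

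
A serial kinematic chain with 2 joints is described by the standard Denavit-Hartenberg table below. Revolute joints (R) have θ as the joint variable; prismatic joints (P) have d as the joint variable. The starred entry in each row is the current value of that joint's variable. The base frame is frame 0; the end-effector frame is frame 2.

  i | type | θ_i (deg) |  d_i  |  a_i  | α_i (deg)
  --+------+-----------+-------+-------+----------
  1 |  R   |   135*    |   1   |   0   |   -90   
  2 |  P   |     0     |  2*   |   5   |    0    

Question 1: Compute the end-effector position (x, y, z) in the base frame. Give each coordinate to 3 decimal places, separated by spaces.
after link 1: o_1 = (0.0000, 0.0000, 1.0000)
after link 2: o_2 = (-4.9497, 2.1213, 1.0000)

-4.950 2.121 1.000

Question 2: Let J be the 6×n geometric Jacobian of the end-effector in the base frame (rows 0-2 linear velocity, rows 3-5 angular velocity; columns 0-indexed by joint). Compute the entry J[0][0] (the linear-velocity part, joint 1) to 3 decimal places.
axis z_0 = ẑ; lever o_n−o_0 = (-4.9497,2.1213,1.0000)
cross product → J_v[:, 0] = (-2.1213,-4.9497,0.0000)
J_ω[:, 0] = z_0
entry J[0][0] = -2.1213

-2.121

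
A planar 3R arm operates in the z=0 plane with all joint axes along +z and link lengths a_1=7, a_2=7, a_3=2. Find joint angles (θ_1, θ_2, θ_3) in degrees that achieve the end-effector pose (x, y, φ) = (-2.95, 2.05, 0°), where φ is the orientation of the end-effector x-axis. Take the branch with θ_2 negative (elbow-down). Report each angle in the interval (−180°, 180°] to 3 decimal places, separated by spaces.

wrist centre = target − a_3·(cos φ, sin φ) = (-4.9500, 2.0500)
cos θ_2 = (28.7050−7²−7²)/(2·7·7) = -0.7071; θ_2 = -134.9988° (elbow-down)
β = atan2(2.0500,-4.9500) = 157.5035°; ψ = atan2(-4.9499,2.0504) = -67.4994°
θ_1 = β − ψ = 225.0029°
θ_3 = φ − θ_1 − θ_2 = -90.0041° (wrapped to (-180°,180°])

-134.997 -134.999 -90.004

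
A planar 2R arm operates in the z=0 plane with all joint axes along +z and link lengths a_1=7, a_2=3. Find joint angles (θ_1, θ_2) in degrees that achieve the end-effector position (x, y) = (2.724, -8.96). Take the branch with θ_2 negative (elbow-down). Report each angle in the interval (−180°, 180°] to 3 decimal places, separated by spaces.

cos θ_2 = (87.7018−7²−3²)/(2·7·3) = 0.7072; θ_2 = -44.9937° (elbow-down)
β = atan2(-8.9600,2.7240) = -73.0898°; ψ = atan2(-2.1211,9.1216) = -13.0907°
θ_1 = β − ψ = -59.9991°

-59.999 -44.994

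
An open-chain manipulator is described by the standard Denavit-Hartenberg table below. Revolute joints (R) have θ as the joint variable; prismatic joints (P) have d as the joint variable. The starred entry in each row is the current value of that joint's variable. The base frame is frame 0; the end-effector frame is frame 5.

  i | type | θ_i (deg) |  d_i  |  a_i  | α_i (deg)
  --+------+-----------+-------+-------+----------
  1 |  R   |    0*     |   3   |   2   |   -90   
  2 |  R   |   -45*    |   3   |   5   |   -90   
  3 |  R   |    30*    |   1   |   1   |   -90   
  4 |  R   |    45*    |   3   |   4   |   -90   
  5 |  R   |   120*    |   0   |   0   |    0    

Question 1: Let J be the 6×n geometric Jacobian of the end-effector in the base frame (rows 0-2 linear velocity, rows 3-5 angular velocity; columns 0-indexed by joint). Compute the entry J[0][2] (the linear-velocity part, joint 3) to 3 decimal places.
axis z_2 = (0.7071,0.0000,-0.7071); lever o_n−o_2 = (-0.0091,-4.5123,2.5767)
cross product → J_v[:, 2] = (-3.1907,-1.8155,-3.1907)
J_ω[:, 2] = z_2
entry J[0][2] = -3.1907

-3.191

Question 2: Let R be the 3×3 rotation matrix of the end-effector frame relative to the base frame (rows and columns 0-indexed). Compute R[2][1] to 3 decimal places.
End-effector y-axis (col 1 of R) = (-0.1188,-0.1268,-0.9848)
R[2][1] = -0.9848

-0.985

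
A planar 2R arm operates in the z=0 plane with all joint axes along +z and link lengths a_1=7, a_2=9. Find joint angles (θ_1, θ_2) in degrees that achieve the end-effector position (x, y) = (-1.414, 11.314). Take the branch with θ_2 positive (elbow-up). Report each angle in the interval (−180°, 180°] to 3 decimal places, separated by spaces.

cos θ_2 = (130.0060−7²−9²)/(2·7·9) = 0.0000; θ_2 = 89.9973° (elbow-up)
β = atan2(11.3140,-1.4140) = 97.1238°; ψ = atan2(9.0000,7.0004) = 52.1233°
θ_1 = β − ψ = 45.0005°

45.000 89.997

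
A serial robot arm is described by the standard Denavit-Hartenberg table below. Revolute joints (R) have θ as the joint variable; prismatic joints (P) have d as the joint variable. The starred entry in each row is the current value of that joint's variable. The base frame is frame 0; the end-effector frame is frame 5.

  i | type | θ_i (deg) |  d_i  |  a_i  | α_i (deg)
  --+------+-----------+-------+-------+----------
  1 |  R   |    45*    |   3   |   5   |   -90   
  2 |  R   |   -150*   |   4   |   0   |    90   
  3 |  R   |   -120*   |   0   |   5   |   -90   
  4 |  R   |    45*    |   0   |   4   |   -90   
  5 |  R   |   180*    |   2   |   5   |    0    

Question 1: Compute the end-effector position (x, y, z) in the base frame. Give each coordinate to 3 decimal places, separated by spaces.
3.601 5.733 2.893

after link 1: o_1 = (3.5355, 3.5355, 3.0000)
after link 2: o_2 = (0.7071, 6.3640, 3.0000)
after link 3: o_3 = (5.2999, 4.8330, 1.7500)
after link 4: o_4 = (8.8980, 4.9670, 3.4924)
after link 5: o_5 = (3.6013, 5.7325, 2.8927)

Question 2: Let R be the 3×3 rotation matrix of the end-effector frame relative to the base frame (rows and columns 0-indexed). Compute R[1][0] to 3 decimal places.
End-effector x-axis (col 0 of R) = (-0.8995,-0.0335,-0.4356)
R[1][0] = -0.0335

-0.033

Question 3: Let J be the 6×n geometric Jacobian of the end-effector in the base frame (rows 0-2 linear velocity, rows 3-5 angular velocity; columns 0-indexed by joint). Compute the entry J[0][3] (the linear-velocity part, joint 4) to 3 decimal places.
-1.400

axis z_3 = (-0.1768,-0.8839,0.4330); lever o_n−o_3 = (-1.6986,0.8995,1.1427)
cross product → J_v[:, 3] = (-1.3995,-0.5335,-1.6603)
J_ω[:, 3] = z_3
entry J[0][3] = -1.3995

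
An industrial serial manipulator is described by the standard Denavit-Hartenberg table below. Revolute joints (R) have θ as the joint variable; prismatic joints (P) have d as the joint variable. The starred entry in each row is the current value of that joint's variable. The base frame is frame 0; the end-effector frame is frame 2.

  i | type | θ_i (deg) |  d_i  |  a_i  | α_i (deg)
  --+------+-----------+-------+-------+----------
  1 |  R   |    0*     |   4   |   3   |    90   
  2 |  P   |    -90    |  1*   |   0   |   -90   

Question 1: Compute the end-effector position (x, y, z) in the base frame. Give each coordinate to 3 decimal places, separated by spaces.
3.000 -1.000 4.000

after link 1: o_1 = (3.0000, 0.0000, 4.0000)
after link 2: o_2 = (3.0000, -1.0000, 4.0000)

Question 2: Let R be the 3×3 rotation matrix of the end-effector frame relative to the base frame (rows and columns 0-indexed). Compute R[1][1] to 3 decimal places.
1.000

End-effector y-axis (col 1 of R) = (0.0000,1.0000,-0.0000)
R[1][1] = 1.0000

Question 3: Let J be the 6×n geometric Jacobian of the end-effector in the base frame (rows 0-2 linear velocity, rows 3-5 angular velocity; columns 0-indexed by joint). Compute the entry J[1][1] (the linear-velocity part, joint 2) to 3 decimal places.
-1.000

prismatic axis z_1 = (0.0000,-1.0000,0.0000)
J_v[:, 1] = z_1; J_ω[:, 1] = (0,0,0)
entry J[1][1] = -1.0000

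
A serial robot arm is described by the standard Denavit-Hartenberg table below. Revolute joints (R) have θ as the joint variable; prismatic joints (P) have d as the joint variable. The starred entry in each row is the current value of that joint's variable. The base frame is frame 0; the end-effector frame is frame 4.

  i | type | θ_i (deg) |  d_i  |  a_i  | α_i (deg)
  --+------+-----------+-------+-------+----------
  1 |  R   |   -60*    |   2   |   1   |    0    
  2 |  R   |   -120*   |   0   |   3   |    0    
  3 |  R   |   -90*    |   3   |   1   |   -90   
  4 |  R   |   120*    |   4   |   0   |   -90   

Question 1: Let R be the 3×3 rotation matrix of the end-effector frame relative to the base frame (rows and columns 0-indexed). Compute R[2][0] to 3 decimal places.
End-effector x-axis (col 0 of R) = (0.0000,-0.5000,-0.8660)
R[2][0] = -0.8660

-0.866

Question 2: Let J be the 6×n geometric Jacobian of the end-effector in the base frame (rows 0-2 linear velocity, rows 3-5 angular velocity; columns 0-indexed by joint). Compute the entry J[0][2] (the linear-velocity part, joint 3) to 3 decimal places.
-1.000

axis z_2 = (0.0000,0.0000,1.0000); lever o_n−o_2 = (-4.0000,1.0000,3.0000)
cross product → J_v[:, 2] = (-1.0000,-4.0000,0.0000)
J_ω[:, 2] = z_2
entry J[0][2] = -1.0000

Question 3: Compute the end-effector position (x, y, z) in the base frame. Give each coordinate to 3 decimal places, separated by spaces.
-6.500 0.134 5.000

after link 1: o_1 = (0.5000, -0.8660, 2.0000)
after link 2: o_2 = (-2.5000, -0.8660, 2.0000)
after link 3: o_3 = (-2.5000, 0.1340, 5.0000)
after link 4: o_4 = (-6.5000, 0.1340, 5.0000)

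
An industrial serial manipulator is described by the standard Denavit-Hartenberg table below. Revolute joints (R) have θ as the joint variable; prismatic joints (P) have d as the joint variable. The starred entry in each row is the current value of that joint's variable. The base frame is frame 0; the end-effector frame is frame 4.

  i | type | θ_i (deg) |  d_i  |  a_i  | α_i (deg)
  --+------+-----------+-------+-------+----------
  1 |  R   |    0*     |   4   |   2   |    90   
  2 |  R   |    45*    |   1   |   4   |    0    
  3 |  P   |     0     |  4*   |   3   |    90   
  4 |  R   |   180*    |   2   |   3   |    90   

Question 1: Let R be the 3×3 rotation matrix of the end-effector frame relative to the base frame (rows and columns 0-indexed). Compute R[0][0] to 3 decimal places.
End-effector x-axis (col 0 of R) = (-0.7071,-0.0000,-0.7071)
R[0][0] = -0.7071

-0.707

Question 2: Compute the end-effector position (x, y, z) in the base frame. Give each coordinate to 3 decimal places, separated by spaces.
after link 1: o_1 = (2.0000, 0.0000, 4.0000)
after link 2: o_2 = (4.8284, -1.0000, 6.8284)
after link 3: o_3 = (6.9497, -5.0000, 8.9497)
after link 4: o_4 = (6.2426, -5.0000, 5.4142)

6.243 -5.000 5.414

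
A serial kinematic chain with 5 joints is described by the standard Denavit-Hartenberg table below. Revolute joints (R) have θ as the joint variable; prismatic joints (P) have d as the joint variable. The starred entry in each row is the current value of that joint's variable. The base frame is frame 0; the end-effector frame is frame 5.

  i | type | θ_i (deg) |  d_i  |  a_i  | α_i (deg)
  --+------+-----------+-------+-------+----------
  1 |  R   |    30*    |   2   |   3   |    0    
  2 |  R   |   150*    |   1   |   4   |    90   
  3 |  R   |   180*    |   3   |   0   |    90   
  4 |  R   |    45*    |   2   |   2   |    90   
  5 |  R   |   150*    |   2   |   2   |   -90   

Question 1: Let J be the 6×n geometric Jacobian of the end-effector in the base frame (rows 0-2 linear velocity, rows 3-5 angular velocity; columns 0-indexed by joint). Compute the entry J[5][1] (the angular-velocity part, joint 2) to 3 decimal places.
axis z_1 = (0.0000,0.0000,1.0000); lever o_n−o_1 = (-2.3963,1.7753,4.0000)
cross product → J_v[:, 1] = (-1.7753,-2.3963,0.0000)
J_ω[:, 1] = z_1
entry J[5][1] = 1.0000

1.000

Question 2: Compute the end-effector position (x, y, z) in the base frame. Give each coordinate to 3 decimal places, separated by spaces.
0.202 3.275 6.000

after link 1: o_1 = (2.5981, 1.5000, 2.0000)
after link 2: o_2 = (-1.4019, 1.5000, 3.0000)
after link 3: o_3 = (-1.4019, 4.5000, 3.0000)
after link 4: o_4 = (0.0123, 5.9142, 5.0000)
after link 5: o_5 = (0.2018, 3.2753, 6.0000)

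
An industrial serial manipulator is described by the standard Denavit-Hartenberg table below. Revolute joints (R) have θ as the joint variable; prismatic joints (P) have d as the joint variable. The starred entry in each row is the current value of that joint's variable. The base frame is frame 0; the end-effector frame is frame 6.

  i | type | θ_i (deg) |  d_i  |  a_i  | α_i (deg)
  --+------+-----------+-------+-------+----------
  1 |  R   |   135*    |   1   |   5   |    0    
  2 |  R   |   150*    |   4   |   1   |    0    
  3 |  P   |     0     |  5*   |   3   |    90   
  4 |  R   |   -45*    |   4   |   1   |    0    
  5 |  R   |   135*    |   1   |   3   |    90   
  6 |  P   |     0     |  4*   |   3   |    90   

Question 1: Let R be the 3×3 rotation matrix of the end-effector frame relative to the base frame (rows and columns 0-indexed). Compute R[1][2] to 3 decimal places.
0.259

End-effector z-axis (col 2 of R) = (0.9659,0.2588,-0.0000)
R[1][2] = 0.2588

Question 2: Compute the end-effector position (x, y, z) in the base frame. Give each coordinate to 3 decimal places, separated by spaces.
after link 1: o_1 = (-3.5355, 3.5355, 1.0000)
after link 2: o_2 = (-3.2767, 2.5696, 5.0000)
after link 3: o_3 = (-2.5003, -0.3282, 10.0000)
after link 4: o_4 = (-6.1809, -2.0465, 9.2929)
after link 5: o_5 = (-7.1469, -2.3053, 12.2929)
after link 6: o_6 = (-6.1116, -6.1690, 15.2929)

-6.112 -6.169 15.293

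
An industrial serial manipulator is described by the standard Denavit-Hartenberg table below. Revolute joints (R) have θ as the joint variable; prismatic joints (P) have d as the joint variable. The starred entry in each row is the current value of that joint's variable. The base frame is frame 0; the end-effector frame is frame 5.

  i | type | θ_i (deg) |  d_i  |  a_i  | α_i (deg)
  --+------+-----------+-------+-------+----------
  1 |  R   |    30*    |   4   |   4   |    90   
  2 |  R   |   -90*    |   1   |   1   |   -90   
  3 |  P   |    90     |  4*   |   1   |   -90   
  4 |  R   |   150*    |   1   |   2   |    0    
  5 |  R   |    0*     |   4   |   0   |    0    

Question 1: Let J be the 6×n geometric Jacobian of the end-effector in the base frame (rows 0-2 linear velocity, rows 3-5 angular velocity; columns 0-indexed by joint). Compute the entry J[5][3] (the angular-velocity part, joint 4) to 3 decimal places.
1.000

axis z_3 = (-0.0000,0.0000,1.0000); lever o_n−o_3 = (0.0000,-2.0000,5.0000)
cross product → J_v[:, 3] = (2.0000,0.0000,0.0000)
J_ω[:, 3] = z_3
entry J[5][3] = 1.0000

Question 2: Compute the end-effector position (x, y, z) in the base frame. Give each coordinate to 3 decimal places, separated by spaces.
6.928 2.000 8.000

after link 1: o_1 = (3.4641, 2.0000, 4.0000)
after link 2: o_2 = (3.9641, 1.1340, 3.0000)
after link 3: o_3 = (6.9282, 4.0000, 3.0000)
after link 4: o_4 = (6.9282, 2.0000, 4.0000)
after link 5: o_5 = (6.9282, 2.0000, 8.0000)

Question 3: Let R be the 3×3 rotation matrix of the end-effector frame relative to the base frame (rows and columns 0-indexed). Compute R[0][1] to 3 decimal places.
End-effector y-axis (col 1 of R) = (1.0000,-0.0000,0.0000)
R[0][1] = 1.0000

1.000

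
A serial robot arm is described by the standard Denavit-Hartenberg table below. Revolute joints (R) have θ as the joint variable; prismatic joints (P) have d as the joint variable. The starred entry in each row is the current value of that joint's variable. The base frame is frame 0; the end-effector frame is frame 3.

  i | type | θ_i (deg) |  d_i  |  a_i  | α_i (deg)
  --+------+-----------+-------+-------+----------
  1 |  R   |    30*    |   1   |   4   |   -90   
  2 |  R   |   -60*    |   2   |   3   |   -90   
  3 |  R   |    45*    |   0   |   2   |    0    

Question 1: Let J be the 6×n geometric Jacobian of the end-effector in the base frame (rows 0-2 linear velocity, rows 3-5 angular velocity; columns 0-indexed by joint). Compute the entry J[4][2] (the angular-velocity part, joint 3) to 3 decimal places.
0.433

axis z_2 = (0.7500,0.4330,-0.5000); lever o_n−o_2 = (1.3195,-0.8712,1.2247)
cross product → J_v[:, 2] = (0.0947,-1.5783,-1.2247)
J_ω[:, 2] = z_2
entry J[4][2] = 0.4330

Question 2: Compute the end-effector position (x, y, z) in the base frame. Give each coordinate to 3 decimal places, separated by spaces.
5.083 3.611 4.823

after link 1: o_1 = (3.4641, 2.0000, 1.0000)
after link 2: o_2 = (3.7631, 4.4821, 3.5981)
after link 3: o_3 = (5.0826, 3.6109, 4.8228)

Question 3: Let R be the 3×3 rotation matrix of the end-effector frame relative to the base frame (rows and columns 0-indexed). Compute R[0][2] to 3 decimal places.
0.750

End-effector z-axis (col 2 of R) = (0.7500,0.4330,-0.5000)
R[0][2] = 0.7500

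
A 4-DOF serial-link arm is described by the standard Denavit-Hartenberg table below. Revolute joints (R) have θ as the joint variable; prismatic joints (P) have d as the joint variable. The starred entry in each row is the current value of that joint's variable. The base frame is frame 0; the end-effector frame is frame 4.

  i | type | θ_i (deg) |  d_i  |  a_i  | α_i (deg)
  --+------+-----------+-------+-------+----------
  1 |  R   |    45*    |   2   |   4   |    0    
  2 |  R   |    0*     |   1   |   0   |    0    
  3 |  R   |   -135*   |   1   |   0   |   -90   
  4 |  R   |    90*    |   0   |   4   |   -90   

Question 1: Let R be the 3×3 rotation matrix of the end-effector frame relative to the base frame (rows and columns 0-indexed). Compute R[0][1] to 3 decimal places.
End-effector y-axis (col 1 of R) = (-1.0000,0.0000,-0.0000)
R[0][1] = -1.0000

-1.000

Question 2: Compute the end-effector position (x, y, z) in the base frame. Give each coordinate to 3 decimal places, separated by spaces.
2.828 2.828 0.000

after link 1: o_1 = (2.8284, 2.8284, 2.0000)
after link 2: o_2 = (2.8284, 2.8284, 3.0000)
after link 3: o_3 = (2.8284, 2.8284, 4.0000)
after link 4: o_4 = (2.8284, 2.8284, 0.0000)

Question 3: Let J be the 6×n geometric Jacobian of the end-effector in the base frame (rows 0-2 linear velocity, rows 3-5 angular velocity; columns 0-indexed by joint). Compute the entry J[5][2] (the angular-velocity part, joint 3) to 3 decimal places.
axis z_2 = (0.0000,0.0000,1.0000); lever o_n−o_2 = (0.0000,-0.0000,-3.0000)
cross product → J_v[:, 2] = (0.0000,0.0000,-0.0000)
J_ω[:, 2] = z_2
entry J[5][2] = 1.0000

1.000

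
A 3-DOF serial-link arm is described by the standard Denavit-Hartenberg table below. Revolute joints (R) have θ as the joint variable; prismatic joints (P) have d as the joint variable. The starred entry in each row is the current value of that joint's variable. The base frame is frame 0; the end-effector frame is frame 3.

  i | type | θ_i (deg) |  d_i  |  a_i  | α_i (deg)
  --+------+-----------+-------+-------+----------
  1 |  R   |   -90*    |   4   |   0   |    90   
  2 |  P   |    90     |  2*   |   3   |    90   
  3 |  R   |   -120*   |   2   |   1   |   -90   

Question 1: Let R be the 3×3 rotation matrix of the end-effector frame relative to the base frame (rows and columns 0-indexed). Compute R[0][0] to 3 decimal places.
0.866

End-effector x-axis (col 0 of R) = (0.8660,0.0000,-0.5000)
R[0][0] = 0.8660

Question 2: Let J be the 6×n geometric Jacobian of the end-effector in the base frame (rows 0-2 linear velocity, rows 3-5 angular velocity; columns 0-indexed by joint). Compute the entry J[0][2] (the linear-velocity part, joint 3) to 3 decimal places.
axis z_2 = (-0.0000,-1.0000,-0.0000); lever o_n−o_2 = (0.8660,-2.0000,-0.5000)
cross product → J_v[:, 2] = (0.5000,-0.0000,0.8660)
J_ω[:, 2] = z_2
entry J[0][2] = 0.5000

0.500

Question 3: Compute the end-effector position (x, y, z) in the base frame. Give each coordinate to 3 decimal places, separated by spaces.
after link 1: o_1 = (0.0000, 0.0000, 4.0000)
after link 2: o_2 = (-2.0000, -0.0000, 7.0000)
after link 3: o_3 = (-1.1340, -2.0000, 6.5000)

-1.134 -2.000 6.500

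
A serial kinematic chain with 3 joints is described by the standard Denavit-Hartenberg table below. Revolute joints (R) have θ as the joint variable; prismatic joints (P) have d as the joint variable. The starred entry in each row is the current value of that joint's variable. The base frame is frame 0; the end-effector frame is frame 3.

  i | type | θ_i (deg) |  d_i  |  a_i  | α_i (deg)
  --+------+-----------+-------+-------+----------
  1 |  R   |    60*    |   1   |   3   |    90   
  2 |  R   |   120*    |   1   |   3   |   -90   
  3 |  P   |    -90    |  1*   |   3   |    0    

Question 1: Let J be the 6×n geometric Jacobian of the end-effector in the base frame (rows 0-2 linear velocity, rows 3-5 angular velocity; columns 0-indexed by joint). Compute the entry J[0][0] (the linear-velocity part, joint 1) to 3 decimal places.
1.451

axis z_0 = ẑ; lever o_n−o_0 = (3.7811,-1.4510,3.0981)
cross product → J_v[:, 0] = (1.4510,3.7811,-0.0000)
J_ω[:, 0] = z_0
entry J[0][0] = 1.4510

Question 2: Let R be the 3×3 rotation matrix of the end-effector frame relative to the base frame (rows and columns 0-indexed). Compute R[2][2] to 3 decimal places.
-0.500

End-effector z-axis (col 2 of R) = (-0.4330,-0.7500,-0.5000)
R[2][2] = -0.5000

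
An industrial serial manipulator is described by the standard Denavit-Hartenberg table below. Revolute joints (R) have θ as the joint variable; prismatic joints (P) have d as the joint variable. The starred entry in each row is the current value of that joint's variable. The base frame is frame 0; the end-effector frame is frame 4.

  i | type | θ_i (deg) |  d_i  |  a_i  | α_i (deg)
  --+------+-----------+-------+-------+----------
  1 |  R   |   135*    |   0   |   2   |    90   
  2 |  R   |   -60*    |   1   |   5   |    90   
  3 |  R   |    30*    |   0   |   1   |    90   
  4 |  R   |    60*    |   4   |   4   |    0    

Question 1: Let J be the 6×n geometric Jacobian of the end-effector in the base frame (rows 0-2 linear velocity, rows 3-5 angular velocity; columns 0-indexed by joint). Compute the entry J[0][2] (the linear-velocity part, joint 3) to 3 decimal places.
2.557

axis z_2 = (0.6124,-0.6124,-0.5000); lever o_n−o_2 = (-0.8932,-1.8845,-5.7141)
cross product → J_v[:, 2] = (2.5569,3.9457,-1.7010)
J_ω[:, 2] = z_2
entry J[0][2] = 2.5569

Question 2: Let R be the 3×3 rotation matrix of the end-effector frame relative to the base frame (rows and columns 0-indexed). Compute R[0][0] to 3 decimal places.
0.554

End-effector x-axis (col 0 of R) = (0.5540,-0.2005,-0.8080)
R[0][0] = 0.5540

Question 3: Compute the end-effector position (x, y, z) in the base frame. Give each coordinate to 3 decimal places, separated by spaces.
-3.368 2.005 -10.044

after link 1: o_1 = (-1.4142, 1.4142, 0.0000)
after link 2: o_2 = (-2.4749, 3.8891, -4.3301)
after link 3: o_3 = (-2.4275, 4.5488, -5.0801)
after link 4: o_4 = (-3.3680, 2.0046, -10.0442)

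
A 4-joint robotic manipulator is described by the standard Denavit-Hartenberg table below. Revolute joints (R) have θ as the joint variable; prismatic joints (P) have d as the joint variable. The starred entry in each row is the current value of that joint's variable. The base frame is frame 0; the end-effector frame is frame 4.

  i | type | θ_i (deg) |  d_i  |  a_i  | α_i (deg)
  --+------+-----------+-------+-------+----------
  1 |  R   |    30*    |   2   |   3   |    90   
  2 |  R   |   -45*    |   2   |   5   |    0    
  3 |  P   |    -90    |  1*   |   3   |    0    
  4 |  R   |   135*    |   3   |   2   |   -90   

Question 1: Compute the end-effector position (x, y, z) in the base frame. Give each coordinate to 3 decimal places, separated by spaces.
8.555 -1.989 -3.657

after link 1: o_1 = (2.5981, 1.5000, 2.0000)
after link 2: o_2 = (6.6599, 1.5357, -1.5355)
after link 3: o_3 = (5.3228, -0.3910, -3.6569)
after link 4: o_4 = (8.5549, -1.9890, -3.6569)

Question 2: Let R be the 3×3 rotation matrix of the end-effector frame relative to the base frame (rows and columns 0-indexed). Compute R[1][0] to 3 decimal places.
End-effector x-axis (col 0 of R) = (0.8660,0.5000,0.0000)
R[1][0] = 0.5000

0.500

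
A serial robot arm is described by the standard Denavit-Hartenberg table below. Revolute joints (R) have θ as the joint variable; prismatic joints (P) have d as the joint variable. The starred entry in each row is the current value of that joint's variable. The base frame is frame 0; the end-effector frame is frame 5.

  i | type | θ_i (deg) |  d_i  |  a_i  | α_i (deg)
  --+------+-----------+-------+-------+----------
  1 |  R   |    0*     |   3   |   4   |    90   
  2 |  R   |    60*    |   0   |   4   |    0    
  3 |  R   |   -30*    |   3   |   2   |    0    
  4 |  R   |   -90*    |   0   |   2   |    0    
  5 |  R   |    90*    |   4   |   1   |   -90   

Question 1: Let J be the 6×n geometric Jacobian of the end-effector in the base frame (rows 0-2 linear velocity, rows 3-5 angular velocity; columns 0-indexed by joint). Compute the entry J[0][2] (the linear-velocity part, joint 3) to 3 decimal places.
axis z_2 = (0.0000,-1.0000,0.0000); lever o_n−o_2 = (3.5981,-7.0000,-0.2321)
cross product → J_v[:, 2] = (0.2321,0.0000,3.5981)
J_ω[:, 2] = z_2
entry J[0][2] = 0.2321

0.232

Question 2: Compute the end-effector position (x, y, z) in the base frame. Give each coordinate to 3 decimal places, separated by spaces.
after link 1: o_1 = (4.0000, 0.0000, 3.0000)
after link 2: o_2 = (6.0000, 0.0000, 6.4641)
after link 3: o_3 = (7.7321, -3.0000, 7.4641)
after link 4: o_4 = (8.7321, -3.0000, 5.7321)
after link 5: o_5 = (9.5981, -7.0000, 6.2321)

9.598 -7.000 6.232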